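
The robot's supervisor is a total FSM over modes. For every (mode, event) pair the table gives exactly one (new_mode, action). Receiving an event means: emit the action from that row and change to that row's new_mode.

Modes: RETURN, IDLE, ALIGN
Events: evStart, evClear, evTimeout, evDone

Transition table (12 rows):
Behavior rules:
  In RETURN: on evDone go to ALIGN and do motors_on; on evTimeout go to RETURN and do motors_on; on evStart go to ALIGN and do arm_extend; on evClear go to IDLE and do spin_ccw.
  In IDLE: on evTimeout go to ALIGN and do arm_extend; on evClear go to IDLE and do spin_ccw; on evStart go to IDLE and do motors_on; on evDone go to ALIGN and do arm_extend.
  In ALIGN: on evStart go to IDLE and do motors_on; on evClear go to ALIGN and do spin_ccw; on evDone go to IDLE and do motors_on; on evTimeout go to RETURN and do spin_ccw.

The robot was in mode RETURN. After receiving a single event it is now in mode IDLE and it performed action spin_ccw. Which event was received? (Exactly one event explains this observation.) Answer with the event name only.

try evStart: (RETURN, evStart) → (ALIGN, arm_extend)
try evClear: (RETURN, evClear) → (IDLE, spin_ccw)  ← matches
try evTimeout: (RETURN, evTimeout) → (RETURN, motors_on)
try evDone: (RETURN, evDone) → (ALIGN, motors_on)

evClear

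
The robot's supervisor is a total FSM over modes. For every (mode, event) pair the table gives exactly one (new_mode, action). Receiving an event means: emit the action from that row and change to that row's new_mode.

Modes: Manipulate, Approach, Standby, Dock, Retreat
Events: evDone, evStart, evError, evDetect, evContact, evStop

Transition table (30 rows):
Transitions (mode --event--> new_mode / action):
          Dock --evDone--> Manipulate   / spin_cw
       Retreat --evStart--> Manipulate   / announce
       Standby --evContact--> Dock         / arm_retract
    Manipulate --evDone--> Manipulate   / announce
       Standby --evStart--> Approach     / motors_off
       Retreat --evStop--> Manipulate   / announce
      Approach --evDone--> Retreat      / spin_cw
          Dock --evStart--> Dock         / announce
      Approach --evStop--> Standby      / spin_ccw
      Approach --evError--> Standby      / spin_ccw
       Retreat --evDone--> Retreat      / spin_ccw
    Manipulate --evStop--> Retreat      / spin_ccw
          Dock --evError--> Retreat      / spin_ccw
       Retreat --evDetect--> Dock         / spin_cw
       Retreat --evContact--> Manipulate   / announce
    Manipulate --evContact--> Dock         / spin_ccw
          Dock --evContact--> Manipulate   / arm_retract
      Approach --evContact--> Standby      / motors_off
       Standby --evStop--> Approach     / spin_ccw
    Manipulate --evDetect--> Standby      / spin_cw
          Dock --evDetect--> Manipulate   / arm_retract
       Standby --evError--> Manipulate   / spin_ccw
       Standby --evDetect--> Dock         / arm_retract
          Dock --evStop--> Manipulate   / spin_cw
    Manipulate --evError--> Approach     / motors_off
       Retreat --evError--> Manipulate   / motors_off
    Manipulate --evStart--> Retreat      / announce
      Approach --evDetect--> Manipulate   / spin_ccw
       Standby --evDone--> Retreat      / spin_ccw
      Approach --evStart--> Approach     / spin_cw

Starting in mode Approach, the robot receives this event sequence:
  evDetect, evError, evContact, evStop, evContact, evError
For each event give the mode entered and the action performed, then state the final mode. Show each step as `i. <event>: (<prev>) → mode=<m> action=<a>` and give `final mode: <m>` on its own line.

1. evDetect: (Approach) → mode=Manipulate action=spin_ccw
2. evError: (Manipulate) → mode=Approach action=motors_off
3. evContact: (Approach) → mode=Standby action=motors_off
4. evStop: (Standby) → mode=Approach action=spin_ccw
5. evContact: (Approach) → mode=Standby action=motors_off
6. evError: (Standby) → mode=Manipulate action=spin_ccw

final mode: Manipulate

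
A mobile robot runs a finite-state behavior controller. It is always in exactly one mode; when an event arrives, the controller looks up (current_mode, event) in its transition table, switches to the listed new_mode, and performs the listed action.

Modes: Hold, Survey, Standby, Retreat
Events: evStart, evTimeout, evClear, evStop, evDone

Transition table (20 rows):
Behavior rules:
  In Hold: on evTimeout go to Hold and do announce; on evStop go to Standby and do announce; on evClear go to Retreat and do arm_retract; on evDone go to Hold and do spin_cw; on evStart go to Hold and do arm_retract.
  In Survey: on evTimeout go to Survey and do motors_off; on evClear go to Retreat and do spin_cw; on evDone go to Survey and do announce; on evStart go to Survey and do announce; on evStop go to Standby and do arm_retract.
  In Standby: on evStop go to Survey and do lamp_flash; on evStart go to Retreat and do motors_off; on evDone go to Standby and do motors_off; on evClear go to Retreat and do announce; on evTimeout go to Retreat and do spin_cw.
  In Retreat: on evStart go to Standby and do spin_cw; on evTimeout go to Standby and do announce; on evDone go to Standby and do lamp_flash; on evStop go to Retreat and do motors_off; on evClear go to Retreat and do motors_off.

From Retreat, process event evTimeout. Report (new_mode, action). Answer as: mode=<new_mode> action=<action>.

current mode = Retreat; filter table to that mode:
  (Retreat, evStart) → (Standby, spin_cw)
  (Retreat, evTimeout) → (Standby, announce)  ← event matches
  (Retreat, evDone) → (Standby, lamp_flash)
  (Retreat, evStop) → (Retreat, motors_off)
  (Retreat, evClear) → (Retreat, motors_off)
event = evTimeout selects (Standby, announce)

mode=Standby action=announce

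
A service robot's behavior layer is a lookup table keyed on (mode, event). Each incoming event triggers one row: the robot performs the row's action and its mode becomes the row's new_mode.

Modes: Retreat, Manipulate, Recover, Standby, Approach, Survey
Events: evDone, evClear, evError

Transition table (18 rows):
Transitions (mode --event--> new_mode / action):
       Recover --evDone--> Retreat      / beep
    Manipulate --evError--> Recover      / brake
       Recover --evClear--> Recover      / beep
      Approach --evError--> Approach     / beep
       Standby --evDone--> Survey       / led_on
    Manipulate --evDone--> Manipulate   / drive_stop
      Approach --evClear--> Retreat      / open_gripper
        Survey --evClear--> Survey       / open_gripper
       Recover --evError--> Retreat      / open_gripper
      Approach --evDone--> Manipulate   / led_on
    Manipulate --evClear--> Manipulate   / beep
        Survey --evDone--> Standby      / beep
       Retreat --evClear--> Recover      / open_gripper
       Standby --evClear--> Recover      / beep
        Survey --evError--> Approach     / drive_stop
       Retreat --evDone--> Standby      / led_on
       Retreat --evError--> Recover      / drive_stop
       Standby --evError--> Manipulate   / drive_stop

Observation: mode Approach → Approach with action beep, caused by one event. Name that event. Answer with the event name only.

try evDone: (Approach, evDone) → (Manipulate, led_on)
try evClear: (Approach, evClear) → (Retreat, open_gripper)
try evError: (Approach, evError) → (Approach, beep)  ← matches

evError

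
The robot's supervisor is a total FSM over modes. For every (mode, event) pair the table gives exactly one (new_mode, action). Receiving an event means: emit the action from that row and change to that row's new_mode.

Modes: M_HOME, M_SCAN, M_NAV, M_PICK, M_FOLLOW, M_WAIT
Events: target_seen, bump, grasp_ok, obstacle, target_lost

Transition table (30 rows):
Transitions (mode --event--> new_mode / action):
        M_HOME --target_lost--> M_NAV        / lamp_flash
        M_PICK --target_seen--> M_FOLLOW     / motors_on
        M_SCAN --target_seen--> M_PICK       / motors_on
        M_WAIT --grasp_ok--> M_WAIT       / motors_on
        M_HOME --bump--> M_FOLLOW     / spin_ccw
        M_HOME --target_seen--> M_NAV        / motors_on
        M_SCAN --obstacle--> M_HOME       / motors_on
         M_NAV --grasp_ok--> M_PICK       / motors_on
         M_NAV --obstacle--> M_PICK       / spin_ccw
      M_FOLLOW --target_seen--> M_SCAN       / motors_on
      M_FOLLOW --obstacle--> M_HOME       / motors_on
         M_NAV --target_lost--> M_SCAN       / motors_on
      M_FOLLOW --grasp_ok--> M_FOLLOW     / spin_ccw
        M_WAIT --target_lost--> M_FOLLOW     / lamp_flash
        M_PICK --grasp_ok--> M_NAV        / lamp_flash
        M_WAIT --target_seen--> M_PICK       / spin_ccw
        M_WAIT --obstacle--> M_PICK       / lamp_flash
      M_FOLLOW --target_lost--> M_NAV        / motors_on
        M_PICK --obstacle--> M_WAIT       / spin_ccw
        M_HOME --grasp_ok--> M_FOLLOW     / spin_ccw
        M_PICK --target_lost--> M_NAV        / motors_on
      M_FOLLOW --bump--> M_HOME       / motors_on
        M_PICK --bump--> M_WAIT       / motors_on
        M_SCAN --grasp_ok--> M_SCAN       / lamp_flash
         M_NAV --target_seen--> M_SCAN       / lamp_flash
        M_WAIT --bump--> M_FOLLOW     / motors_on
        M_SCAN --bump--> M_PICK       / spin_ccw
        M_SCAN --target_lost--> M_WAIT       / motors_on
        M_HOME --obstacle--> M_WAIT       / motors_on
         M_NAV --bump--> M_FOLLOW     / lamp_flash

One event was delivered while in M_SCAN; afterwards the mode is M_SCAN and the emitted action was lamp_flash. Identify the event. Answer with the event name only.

grasp_ok

try target_seen: (M_SCAN, target_seen) → (M_PICK, motors_on)
try bump: (M_SCAN, bump) → (M_PICK, spin_ccw)
try grasp_ok: (M_SCAN, grasp_ok) → (M_SCAN, lamp_flash)  ← matches
try obstacle: (M_SCAN, obstacle) → (M_HOME, motors_on)
try target_lost: (M_SCAN, target_lost) → (M_WAIT, motors_on)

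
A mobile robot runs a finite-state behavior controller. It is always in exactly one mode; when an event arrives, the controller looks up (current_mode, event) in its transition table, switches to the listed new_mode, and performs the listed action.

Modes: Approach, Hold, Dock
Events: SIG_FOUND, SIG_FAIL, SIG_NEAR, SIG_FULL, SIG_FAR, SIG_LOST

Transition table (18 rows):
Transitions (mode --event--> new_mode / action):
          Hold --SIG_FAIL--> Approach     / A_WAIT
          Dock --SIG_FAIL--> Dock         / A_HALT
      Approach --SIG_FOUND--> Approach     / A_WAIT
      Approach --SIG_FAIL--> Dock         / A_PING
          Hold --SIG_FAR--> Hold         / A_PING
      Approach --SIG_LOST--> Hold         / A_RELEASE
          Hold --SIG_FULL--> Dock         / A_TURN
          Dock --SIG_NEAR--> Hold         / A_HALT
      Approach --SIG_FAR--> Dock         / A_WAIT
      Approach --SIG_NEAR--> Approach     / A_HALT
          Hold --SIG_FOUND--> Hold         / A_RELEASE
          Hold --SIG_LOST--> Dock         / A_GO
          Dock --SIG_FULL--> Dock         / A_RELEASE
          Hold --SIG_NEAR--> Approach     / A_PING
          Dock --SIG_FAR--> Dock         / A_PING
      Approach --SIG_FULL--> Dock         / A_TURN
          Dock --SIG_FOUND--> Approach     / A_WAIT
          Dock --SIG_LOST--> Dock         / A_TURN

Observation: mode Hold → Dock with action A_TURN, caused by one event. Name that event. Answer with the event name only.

SIG_FULL

try SIG_FOUND: (Hold, SIG_FOUND) → (Hold, A_RELEASE)
try SIG_FAIL: (Hold, SIG_FAIL) → (Approach, A_WAIT)
try SIG_NEAR: (Hold, SIG_NEAR) → (Approach, A_PING)
try SIG_FULL: (Hold, SIG_FULL) → (Dock, A_TURN)  ← matches
try SIG_FAR: (Hold, SIG_FAR) → (Hold, A_PING)
try SIG_LOST: (Hold, SIG_LOST) → (Dock, A_GO)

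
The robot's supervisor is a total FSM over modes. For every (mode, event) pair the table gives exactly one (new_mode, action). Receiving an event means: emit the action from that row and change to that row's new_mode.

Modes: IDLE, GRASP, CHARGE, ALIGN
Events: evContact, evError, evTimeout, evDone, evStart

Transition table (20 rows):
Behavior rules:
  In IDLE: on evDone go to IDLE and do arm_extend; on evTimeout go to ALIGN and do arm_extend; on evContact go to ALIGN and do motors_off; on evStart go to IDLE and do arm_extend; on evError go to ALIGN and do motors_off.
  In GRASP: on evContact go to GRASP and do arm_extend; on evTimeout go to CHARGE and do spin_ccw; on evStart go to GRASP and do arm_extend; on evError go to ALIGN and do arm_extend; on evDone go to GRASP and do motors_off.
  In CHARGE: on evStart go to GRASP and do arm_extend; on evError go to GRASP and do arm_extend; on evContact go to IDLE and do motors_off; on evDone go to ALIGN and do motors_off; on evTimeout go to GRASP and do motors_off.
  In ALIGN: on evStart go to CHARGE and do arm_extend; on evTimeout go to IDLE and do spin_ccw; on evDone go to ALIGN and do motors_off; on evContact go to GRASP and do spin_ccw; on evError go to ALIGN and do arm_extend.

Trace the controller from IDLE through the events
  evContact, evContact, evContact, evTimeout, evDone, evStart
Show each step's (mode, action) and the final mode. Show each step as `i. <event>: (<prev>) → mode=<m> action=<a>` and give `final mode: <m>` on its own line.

final mode: CHARGE

1. evContact: (IDLE) → mode=ALIGN action=motors_off
2. evContact: (ALIGN) → mode=GRASP action=spin_ccw
3. evContact: (GRASP) → mode=GRASP action=arm_extend
4. evTimeout: (GRASP) → mode=CHARGE action=spin_ccw
5. evDone: (CHARGE) → mode=ALIGN action=motors_off
6. evStart: (ALIGN) → mode=CHARGE action=arm_extend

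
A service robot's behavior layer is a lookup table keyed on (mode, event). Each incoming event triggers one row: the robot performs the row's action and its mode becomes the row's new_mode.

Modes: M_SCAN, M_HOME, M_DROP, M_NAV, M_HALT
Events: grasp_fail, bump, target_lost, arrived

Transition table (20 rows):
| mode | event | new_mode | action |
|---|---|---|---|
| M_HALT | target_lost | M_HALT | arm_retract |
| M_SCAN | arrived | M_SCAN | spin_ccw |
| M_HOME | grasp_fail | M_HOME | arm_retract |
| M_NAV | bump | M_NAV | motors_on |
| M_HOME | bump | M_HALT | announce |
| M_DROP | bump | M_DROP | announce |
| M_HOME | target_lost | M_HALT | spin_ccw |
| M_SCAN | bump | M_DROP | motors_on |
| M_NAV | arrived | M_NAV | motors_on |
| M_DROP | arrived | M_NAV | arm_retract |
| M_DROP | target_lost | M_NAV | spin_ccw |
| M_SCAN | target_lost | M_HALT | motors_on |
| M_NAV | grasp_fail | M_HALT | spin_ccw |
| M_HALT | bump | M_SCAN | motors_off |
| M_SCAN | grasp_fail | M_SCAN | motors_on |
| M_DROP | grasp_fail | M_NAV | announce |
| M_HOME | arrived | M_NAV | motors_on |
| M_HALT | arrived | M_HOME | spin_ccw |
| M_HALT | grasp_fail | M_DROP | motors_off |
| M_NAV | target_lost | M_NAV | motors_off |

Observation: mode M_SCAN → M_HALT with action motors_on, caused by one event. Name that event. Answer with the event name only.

target_lost

try grasp_fail: (M_SCAN, grasp_fail) → (M_SCAN, motors_on)
try bump: (M_SCAN, bump) → (M_DROP, motors_on)
try target_lost: (M_SCAN, target_lost) → (M_HALT, motors_on)  ← matches
try arrived: (M_SCAN, arrived) → (M_SCAN, spin_ccw)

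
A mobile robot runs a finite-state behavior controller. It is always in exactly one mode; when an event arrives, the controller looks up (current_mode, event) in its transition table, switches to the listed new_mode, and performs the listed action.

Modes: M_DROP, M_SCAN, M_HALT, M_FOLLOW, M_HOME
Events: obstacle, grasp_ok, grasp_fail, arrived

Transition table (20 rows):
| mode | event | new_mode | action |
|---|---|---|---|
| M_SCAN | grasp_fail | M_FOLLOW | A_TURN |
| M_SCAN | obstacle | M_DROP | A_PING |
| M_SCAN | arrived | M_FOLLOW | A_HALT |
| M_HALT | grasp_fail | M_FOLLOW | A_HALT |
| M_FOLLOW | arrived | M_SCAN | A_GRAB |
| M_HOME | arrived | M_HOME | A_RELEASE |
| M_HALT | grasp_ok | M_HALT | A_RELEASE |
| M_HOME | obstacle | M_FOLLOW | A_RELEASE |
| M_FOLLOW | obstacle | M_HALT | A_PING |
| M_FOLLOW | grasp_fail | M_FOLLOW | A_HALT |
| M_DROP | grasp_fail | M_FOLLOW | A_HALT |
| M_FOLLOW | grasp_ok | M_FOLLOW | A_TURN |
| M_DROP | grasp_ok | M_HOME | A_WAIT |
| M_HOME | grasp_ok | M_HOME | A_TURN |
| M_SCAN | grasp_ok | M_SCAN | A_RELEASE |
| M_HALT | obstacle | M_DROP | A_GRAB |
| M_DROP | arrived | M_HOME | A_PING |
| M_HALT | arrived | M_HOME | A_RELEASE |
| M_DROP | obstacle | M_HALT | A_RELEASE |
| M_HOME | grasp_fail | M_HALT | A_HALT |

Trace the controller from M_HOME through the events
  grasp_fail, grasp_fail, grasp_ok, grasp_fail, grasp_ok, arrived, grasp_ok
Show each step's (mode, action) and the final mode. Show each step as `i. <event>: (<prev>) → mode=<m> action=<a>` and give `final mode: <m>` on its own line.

1. grasp_fail: (M_HOME) → mode=M_HALT action=A_HALT
2. grasp_fail: (M_HALT) → mode=M_FOLLOW action=A_HALT
3. grasp_ok: (M_FOLLOW) → mode=M_FOLLOW action=A_TURN
4. grasp_fail: (M_FOLLOW) → mode=M_FOLLOW action=A_HALT
5. grasp_ok: (M_FOLLOW) → mode=M_FOLLOW action=A_TURN
6. arrived: (M_FOLLOW) → mode=M_SCAN action=A_GRAB
7. grasp_ok: (M_SCAN) → mode=M_SCAN action=A_RELEASE

final mode: M_SCAN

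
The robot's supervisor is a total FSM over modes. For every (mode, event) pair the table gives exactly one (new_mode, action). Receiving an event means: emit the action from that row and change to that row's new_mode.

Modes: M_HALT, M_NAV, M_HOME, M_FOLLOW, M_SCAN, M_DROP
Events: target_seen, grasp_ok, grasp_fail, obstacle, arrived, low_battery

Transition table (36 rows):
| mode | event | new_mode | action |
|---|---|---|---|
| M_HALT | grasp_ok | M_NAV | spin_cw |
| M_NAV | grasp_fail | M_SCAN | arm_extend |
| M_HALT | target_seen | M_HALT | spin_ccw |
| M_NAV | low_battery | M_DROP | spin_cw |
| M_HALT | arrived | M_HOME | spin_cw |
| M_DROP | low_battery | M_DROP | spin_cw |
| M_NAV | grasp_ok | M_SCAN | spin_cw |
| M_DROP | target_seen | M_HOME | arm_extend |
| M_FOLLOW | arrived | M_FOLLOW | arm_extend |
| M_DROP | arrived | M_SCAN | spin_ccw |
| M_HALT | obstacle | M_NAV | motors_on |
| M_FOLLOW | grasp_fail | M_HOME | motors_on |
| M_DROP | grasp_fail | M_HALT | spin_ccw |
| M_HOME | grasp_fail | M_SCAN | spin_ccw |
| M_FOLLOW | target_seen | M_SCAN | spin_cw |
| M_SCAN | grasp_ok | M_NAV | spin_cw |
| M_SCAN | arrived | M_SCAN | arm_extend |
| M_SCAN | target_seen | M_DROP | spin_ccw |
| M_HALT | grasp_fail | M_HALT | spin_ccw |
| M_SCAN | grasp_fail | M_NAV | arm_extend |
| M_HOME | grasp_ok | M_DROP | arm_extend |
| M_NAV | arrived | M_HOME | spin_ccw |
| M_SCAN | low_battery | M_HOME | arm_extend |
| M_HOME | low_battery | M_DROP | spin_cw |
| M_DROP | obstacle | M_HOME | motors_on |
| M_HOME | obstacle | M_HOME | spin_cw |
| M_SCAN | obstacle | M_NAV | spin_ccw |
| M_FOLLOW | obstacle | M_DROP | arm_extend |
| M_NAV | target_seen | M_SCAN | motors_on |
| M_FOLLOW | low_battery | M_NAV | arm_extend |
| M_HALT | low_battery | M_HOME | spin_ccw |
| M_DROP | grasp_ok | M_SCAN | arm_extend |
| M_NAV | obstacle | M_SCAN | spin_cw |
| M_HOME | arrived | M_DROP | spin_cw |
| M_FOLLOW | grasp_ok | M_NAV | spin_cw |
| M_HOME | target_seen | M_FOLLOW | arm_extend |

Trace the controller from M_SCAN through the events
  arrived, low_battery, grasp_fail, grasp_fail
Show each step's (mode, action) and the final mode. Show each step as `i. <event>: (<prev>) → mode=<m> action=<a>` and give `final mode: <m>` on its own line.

1. arrived: (M_SCAN) → mode=M_SCAN action=arm_extend
2. low_battery: (M_SCAN) → mode=M_HOME action=arm_extend
3. grasp_fail: (M_HOME) → mode=M_SCAN action=spin_ccw
4. grasp_fail: (M_SCAN) → mode=M_NAV action=arm_extend

final mode: M_NAV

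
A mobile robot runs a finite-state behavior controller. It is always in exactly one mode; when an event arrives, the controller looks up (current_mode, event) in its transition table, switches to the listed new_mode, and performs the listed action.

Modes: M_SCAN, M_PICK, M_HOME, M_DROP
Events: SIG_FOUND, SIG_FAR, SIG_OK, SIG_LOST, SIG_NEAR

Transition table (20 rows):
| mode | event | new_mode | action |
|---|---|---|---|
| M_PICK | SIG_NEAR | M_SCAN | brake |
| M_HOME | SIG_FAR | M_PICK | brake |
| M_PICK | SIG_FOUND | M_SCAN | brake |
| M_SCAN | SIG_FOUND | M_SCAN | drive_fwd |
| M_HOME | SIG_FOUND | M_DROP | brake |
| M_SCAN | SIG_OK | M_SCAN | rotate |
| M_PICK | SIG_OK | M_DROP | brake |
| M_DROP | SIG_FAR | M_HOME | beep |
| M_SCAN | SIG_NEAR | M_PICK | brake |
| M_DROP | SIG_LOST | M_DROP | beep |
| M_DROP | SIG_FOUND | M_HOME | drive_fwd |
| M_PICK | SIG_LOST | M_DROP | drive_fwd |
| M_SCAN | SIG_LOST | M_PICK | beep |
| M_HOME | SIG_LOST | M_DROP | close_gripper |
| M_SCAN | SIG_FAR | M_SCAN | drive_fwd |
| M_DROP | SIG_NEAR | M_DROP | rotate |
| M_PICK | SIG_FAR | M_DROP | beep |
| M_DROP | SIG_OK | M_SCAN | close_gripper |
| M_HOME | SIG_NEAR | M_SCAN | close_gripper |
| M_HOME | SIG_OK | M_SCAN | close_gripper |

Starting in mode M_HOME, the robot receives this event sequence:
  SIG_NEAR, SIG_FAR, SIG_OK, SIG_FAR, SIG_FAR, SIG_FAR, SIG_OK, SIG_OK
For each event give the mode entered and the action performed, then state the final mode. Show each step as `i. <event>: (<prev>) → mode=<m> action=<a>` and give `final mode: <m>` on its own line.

1. SIG_NEAR: (M_HOME) → mode=M_SCAN action=close_gripper
2. SIG_FAR: (M_SCAN) → mode=M_SCAN action=drive_fwd
3. SIG_OK: (M_SCAN) → mode=M_SCAN action=rotate
4. SIG_FAR: (M_SCAN) → mode=M_SCAN action=drive_fwd
5. SIG_FAR: (M_SCAN) → mode=M_SCAN action=drive_fwd
6. SIG_FAR: (M_SCAN) → mode=M_SCAN action=drive_fwd
7. SIG_OK: (M_SCAN) → mode=M_SCAN action=rotate
8. SIG_OK: (M_SCAN) → mode=M_SCAN action=rotate

final mode: M_SCAN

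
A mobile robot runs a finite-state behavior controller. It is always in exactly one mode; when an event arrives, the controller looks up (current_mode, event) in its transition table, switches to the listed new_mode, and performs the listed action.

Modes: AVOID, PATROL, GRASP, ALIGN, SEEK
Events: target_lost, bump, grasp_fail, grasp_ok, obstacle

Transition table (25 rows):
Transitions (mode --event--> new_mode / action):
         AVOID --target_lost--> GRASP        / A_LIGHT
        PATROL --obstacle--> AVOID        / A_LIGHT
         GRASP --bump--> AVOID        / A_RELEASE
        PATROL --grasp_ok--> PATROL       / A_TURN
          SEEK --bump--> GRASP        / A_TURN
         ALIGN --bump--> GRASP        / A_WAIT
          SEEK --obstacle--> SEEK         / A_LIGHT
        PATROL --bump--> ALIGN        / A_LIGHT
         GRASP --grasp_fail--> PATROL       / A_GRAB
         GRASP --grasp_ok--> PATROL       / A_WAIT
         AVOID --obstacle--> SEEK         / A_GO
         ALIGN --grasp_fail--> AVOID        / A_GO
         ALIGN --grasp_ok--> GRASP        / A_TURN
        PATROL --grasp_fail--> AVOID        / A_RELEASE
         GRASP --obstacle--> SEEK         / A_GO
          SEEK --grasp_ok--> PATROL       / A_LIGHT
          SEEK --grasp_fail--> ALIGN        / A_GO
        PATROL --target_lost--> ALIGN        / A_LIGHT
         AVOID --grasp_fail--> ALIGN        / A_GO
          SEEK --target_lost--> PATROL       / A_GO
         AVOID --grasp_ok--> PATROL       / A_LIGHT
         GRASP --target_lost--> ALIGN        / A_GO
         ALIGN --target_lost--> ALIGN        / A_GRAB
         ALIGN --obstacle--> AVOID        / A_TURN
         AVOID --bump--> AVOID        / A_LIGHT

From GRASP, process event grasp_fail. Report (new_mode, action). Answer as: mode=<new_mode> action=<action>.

mode=PATROL action=A_GRAB

current mode = GRASP; filter table to that mode:
  (GRASP, bump) → (AVOID, A_RELEASE)
  (GRASP, grasp_fail) → (PATROL, A_GRAB)  ← event matches
  (GRASP, grasp_ok) → (PATROL, A_WAIT)
  (GRASP, obstacle) → (SEEK, A_GO)
  (GRASP, target_lost) → (ALIGN, A_GO)
event = grasp_fail selects (PATROL, A_GRAB)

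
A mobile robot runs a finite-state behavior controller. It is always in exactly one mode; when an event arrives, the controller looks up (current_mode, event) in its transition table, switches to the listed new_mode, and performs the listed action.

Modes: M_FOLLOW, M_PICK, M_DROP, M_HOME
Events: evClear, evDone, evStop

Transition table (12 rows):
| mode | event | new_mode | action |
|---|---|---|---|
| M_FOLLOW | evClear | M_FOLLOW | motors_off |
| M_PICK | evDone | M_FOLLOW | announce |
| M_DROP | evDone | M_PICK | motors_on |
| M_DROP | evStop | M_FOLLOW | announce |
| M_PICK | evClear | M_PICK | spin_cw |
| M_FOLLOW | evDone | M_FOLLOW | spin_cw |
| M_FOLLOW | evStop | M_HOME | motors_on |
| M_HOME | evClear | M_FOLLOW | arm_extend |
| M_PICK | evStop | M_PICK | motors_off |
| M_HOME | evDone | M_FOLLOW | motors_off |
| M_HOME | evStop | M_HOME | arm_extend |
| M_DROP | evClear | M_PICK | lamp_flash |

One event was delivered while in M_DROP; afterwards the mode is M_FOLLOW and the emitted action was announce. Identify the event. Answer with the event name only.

try evClear: (M_DROP, evClear) → (M_PICK, lamp_flash)
try evDone: (M_DROP, evDone) → (M_PICK, motors_on)
try evStop: (M_DROP, evStop) → (M_FOLLOW, announce)  ← matches

evStop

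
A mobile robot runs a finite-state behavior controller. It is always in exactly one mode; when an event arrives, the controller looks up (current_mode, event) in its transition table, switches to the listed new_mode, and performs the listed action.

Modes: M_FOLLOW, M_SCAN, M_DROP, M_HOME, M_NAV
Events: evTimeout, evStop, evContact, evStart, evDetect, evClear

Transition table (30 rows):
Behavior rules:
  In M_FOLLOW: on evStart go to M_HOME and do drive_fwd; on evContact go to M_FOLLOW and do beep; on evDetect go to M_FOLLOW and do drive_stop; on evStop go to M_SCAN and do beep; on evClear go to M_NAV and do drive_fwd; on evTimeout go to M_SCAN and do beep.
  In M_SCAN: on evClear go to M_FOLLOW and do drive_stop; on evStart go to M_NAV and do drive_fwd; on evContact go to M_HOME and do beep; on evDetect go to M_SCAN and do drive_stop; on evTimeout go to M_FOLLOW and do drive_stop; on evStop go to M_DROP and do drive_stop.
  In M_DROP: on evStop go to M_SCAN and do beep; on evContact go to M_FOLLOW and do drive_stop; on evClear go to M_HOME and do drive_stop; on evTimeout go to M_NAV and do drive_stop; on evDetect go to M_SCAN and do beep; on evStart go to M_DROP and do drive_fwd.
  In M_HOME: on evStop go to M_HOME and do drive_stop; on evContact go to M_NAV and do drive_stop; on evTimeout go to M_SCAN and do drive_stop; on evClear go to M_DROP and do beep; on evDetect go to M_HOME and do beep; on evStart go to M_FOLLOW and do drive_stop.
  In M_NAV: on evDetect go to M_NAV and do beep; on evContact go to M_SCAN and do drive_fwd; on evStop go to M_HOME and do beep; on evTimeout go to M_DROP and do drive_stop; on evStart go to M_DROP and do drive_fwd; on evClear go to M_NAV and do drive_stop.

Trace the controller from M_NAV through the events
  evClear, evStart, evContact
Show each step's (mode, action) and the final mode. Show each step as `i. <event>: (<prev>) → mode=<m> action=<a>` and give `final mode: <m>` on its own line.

1. evClear: (M_NAV) → mode=M_NAV action=drive_stop
2. evStart: (M_NAV) → mode=M_DROP action=drive_fwd
3. evContact: (M_DROP) → mode=M_FOLLOW action=drive_stop

final mode: M_FOLLOW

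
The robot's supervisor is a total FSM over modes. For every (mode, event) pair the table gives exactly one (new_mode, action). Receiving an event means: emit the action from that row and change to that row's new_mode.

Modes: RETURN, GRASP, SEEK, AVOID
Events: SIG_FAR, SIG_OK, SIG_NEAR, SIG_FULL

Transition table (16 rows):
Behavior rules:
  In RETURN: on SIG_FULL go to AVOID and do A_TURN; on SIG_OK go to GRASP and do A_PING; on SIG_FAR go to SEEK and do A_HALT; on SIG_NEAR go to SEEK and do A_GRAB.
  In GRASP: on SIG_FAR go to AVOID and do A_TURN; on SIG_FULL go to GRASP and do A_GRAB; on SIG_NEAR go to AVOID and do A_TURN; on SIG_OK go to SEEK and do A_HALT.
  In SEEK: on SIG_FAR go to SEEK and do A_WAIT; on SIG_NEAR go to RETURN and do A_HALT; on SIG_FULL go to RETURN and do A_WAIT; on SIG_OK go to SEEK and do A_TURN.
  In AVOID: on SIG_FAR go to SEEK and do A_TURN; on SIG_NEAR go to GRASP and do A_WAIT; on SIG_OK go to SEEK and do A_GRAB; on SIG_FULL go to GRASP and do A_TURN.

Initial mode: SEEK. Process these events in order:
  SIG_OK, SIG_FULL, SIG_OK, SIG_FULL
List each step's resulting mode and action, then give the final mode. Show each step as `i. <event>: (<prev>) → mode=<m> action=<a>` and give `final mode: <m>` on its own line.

final mode: GRASP

1. SIG_OK: (SEEK) → mode=SEEK action=A_TURN
2. SIG_FULL: (SEEK) → mode=RETURN action=A_WAIT
3. SIG_OK: (RETURN) → mode=GRASP action=A_PING
4. SIG_FULL: (GRASP) → mode=GRASP action=A_GRAB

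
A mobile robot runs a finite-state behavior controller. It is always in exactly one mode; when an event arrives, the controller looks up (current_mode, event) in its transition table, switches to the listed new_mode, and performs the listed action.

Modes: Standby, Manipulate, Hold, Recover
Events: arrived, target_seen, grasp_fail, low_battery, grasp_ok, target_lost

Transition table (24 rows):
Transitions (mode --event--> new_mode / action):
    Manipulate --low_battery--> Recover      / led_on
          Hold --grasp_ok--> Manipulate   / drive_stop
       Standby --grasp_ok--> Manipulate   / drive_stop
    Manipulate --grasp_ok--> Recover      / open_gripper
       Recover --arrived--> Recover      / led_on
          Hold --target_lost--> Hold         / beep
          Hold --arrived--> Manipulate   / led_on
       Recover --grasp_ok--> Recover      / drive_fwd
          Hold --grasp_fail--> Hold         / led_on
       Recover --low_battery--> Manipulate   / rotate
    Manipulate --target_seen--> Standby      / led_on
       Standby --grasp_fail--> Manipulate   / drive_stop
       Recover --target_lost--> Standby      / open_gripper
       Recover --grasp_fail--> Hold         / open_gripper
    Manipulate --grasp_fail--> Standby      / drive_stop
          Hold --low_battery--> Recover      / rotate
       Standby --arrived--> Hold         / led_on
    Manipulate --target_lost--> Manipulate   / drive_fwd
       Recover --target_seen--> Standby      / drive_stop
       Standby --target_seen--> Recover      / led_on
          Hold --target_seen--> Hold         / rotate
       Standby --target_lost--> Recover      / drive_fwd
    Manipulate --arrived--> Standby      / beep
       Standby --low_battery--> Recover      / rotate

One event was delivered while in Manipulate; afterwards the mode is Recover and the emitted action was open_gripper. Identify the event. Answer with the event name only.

try arrived: (Manipulate, arrived) → (Standby, beep)
try target_seen: (Manipulate, target_seen) → (Standby, led_on)
try grasp_fail: (Manipulate, grasp_fail) → (Standby, drive_stop)
try low_battery: (Manipulate, low_battery) → (Recover, led_on)
try grasp_ok: (Manipulate, grasp_ok) → (Recover, open_gripper)  ← matches
try target_lost: (Manipulate, target_lost) → (Manipulate, drive_fwd)

grasp_ok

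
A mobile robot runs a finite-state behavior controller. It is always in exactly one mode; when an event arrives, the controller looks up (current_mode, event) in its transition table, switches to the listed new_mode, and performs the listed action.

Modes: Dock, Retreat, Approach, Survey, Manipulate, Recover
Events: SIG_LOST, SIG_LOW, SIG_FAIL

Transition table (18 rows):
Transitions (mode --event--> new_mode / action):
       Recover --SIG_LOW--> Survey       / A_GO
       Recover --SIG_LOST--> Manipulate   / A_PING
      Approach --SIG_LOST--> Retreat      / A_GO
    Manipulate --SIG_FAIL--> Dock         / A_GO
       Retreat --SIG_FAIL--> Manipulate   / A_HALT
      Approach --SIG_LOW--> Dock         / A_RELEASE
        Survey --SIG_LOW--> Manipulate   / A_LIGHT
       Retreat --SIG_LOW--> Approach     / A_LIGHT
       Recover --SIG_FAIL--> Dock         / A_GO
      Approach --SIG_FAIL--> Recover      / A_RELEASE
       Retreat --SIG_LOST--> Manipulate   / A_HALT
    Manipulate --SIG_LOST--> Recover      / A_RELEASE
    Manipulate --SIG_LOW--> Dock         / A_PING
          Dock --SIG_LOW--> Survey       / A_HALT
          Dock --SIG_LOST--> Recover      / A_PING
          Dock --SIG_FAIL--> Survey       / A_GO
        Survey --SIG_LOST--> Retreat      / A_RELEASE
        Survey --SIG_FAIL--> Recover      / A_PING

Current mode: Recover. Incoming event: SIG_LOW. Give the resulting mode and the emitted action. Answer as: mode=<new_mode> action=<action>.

mode=Survey action=A_GO

current mode = Recover; filter table to that mode:
  (Recover, SIG_LOW) → (Survey, A_GO)  ← event matches
  (Recover, SIG_LOST) → (Manipulate, A_PING)
  (Recover, SIG_FAIL) → (Dock, A_GO)
event = SIG_LOW selects (Survey, A_GO)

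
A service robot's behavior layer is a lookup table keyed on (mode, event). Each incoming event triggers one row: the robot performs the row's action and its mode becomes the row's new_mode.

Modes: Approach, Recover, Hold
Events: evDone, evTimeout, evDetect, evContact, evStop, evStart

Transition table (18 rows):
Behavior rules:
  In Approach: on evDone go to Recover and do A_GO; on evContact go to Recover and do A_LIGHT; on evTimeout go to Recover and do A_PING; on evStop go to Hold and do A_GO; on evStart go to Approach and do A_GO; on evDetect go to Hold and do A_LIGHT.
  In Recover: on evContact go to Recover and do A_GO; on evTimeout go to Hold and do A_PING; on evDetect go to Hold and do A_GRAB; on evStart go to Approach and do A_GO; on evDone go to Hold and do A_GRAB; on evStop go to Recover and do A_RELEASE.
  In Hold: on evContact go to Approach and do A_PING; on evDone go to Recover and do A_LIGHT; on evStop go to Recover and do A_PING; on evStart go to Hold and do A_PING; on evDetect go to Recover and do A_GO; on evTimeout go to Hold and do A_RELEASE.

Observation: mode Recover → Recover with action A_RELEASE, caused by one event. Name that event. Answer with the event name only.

try evDone: (Recover, evDone) → (Hold, A_GRAB)
try evTimeout: (Recover, evTimeout) → (Hold, A_PING)
try evDetect: (Recover, evDetect) → (Hold, A_GRAB)
try evContact: (Recover, evContact) → (Recover, A_GO)
try evStop: (Recover, evStop) → (Recover, A_RELEASE)  ← matches
try evStart: (Recover, evStart) → (Approach, A_GO)

evStop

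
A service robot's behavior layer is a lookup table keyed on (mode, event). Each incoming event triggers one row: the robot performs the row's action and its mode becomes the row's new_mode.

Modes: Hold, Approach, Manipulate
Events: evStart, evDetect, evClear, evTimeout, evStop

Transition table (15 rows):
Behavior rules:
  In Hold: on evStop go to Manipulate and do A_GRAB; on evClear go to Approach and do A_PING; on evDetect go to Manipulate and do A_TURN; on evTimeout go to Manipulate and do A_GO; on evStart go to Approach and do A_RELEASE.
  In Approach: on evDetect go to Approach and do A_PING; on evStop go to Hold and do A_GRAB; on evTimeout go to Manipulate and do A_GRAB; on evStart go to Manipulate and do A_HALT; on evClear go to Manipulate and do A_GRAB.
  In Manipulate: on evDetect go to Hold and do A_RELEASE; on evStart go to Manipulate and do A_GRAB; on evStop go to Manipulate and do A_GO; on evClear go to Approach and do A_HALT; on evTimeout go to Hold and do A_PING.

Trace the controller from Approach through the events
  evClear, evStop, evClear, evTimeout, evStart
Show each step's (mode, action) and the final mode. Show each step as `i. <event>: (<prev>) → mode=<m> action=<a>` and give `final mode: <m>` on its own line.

final mode: Manipulate

1. evClear: (Approach) → mode=Manipulate action=A_GRAB
2. evStop: (Manipulate) → mode=Manipulate action=A_GO
3. evClear: (Manipulate) → mode=Approach action=A_HALT
4. evTimeout: (Approach) → mode=Manipulate action=A_GRAB
5. evStart: (Manipulate) → mode=Manipulate action=A_GRAB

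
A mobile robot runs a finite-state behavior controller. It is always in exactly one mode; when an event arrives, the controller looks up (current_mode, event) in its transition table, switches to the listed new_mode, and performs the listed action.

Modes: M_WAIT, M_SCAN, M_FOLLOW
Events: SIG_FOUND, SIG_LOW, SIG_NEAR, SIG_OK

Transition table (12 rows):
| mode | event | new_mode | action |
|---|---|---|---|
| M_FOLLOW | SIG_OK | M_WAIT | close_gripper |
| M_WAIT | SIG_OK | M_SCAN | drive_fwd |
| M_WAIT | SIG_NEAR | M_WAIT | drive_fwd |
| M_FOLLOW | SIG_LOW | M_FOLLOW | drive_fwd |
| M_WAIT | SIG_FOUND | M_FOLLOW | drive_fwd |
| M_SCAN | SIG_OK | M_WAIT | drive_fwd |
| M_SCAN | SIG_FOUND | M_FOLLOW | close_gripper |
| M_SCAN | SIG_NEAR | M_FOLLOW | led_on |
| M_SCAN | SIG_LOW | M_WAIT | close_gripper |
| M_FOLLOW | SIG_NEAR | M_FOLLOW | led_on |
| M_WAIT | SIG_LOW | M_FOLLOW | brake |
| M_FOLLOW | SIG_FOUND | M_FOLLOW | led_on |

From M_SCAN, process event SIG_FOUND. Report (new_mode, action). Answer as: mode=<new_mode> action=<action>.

mode=M_FOLLOW action=close_gripper

current mode = M_SCAN; filter table to that mode:
  (M_SCAN, SIG_OK) → (M_WAIT, drive_fwd)
  (M_SCAN, SIG_FOUND) → (M_FOLLOW, close_gripper)  ← event matches
  (M_SCAN, SIG_NEAR) → (M_FOLLOW, led_on)
  (M_SCAN, SIG_LOW) → (M_WAIT, close_gripper)
event = SIG_FOUND selects (M_FOLLOW, close_gripper)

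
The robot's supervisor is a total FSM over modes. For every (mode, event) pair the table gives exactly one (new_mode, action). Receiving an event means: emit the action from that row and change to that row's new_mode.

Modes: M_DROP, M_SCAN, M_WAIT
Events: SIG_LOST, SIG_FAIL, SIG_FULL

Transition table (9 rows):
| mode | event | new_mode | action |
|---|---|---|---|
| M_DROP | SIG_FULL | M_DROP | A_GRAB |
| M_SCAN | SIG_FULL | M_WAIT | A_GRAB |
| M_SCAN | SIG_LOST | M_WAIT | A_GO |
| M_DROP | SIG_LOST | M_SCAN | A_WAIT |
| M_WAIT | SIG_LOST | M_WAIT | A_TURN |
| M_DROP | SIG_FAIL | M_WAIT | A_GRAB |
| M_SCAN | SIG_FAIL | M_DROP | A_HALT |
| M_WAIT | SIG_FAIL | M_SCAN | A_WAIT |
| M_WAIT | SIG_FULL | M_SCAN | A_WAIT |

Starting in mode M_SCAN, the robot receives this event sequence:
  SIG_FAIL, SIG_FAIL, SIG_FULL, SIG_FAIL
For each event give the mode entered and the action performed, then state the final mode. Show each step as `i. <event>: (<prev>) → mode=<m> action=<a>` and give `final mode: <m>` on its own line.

1. SIG_FAIL: (M_SCAN) → mode=M_DROP action=A_HALT
2. SIG_FAIL: (M_DROP) → mode=M_WAIT action=A_GRAB
3. SIG_FULL: (M_WAIT) → mode=M_SCAN action=A_WAIT
4. SIG_FAIL: (M_SCAN) → mode=M_DROP action=A_HALT

final mode: M_DROP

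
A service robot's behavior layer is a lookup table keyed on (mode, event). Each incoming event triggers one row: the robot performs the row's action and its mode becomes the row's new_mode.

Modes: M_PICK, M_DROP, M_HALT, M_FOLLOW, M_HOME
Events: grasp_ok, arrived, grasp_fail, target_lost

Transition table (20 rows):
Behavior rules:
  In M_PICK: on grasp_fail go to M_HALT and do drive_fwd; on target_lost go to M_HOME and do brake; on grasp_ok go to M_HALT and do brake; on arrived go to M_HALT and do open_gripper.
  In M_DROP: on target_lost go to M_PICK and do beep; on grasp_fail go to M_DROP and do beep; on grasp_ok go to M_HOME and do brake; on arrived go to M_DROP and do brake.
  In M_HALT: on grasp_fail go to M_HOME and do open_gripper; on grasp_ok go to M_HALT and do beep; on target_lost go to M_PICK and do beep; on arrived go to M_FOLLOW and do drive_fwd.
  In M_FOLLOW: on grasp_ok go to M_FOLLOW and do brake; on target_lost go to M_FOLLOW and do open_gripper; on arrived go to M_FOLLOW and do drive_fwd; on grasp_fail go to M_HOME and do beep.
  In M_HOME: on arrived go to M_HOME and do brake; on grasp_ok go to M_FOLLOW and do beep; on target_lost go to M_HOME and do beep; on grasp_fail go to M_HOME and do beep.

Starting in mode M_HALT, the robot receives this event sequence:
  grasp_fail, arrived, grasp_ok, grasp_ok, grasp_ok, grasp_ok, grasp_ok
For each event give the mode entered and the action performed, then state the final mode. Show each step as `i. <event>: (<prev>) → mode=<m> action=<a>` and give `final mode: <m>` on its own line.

1. grasp_fail: (M_HALT) → mode=M_HOME action=open_gripper
2. arrived: (M_HOME) → mode=M_HOME action=brake
3. grasp_ok: (M_HOME) → mode=M_FOLLOW action=beep
4. grasp_ok: (M_FOLLOW) → mode=M_FOLLOW action=brake
5. grasp_ok: (M_FOLLOW) → mode=M_FOLLOW action=brake
6. grasp_ok: (M_FOLLOW) → mode=M_FOLLOW action=brake
7. grasp_ok: (M_FOLLOW) → mode=M_FOLLOW action=brake

final mode: M_FOLLOW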